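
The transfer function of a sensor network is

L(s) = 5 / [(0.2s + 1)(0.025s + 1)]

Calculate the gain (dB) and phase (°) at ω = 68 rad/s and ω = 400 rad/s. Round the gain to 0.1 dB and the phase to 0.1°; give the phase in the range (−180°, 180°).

At ω = 68 rad/s:
pole (1 + j68·0.2) = 1 + j13.6 → |·| ≈ 13.637, ∠ ≈ 85.79°
pole (1 + j68·0.025) = 1 + j1.7 → |·| ≈ 1.9723, ∠ ≈ 59.53°
|L| = 5 · 1 / (13.637 · 1.9723) ≈ 0.1859
Gain = 20 log₁₀(0.1859) ≈ -14.61 dB
∠L = (0°) − (85.79° + 59.53°) = -145.32°

At ω = 400 rad/s:
pole (1 + j400·0.2) = 1 + j80 → |·| ≈ 80.006, ∠ ≈ 89.28°
pole (1 + j400·0.025) = 1 + j10 → |·| ≈ 10.05, ∠ ≈ 84.29°
|L| = 5 · 1 / (80.006 · 10.05) ≈ 0.0062184
Gain = 20 log₁₀(0.0062184) ≈ -44.13 dB
∠L = (0°) − (89.28° + 84.29°) = -173.57°

ω = 68: -14.6 dB, -145.3°; ω = 400: -44.1 dB, -173.6°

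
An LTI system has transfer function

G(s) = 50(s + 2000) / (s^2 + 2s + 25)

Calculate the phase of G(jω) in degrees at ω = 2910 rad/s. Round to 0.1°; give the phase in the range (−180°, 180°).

-124.5°

At s = jω = j2910:
zero (s+2000): 2000 + j2910 → |·| = √(2000²+2910²) = √12468100 ≈ 3531, ∠ = arctan(2910/2000) ≈ 55.50°
quadratic: (j2910)² + 2·j2910 + 25 = -8468075 + j5820 → |·| ≈ 8.4681e+06, ∠ ≈ 179.96°
∠G = 55.50° − 179.96° = -124.46°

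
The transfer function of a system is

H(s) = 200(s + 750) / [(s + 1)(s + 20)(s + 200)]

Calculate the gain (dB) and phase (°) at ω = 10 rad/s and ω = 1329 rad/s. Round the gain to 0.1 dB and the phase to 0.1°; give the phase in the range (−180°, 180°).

At s = jω = j10:
zero (s+750): 750 + j10 → |·| = √(750²+10²) = √562600 ≈ 750.07, ∠ = arctan(10/750) ≈ 0.76°
pole (s+1): 1 + j10 → |·| = √(1²+10²) = √101 ≈ 10.05, ∠ = arctan(10/1) ≈ 84.29°
pole (s+20): 20 + j10 → |·| = √(20²+10²) = √500 ≈ 22.361, ∠ = arctan(10/20) ≈ 26.57°
pole (s+200): 200 + j10 → |·| = √(200²+10²) = √40100 ≈ 200.25, ∠ = arctan(10/200) ≈ 2.86°
|H| = 200 · 750.07 / 45002 ≈ 3.3335
Gain = 20 log₁₀(3.3335) ≈ 10.46 dB
∠H = 0.76° − 113.72° = -112.96°

At s = jω = j1329:
zero (s+750): 750 + j1329 → |·| = √(750²+1329²) = √2328741 ≈ 1526, ∠ = arctan(1329/750) ≈ 60.56°
pole (s+1): 1 + j1329 → |·| = √(1²+1329²) = √1766242 ≈ 1329, ∠ = arctan(1329/1) ≈ 89.96°
pole (s+20): 20 + j1329 → |·| = √(20²+1329²) = √1766641 ≈ 1329.2, ∠ = arctan(1329/20) ≈ 89.14°
pole (s+200): 200 + j1329 → |·| = √(200²+1329²) = √1806241 ≈ 1344, ∠ = arctan(1329/200) ≈ 81.44°
|H| = 200 · 1526 / 2.3742e+09 ≈ 0.00012855
Gain = 20 log₁₀(0.00012855) ≈ -77.82 dB
∠H = 60.56° − 260.54° = -199.98° ≡ 160.02° (principal value)

ω = 10: 10.5 dB, -113.0°; ω = 1329: -77.8 dB, 160.0°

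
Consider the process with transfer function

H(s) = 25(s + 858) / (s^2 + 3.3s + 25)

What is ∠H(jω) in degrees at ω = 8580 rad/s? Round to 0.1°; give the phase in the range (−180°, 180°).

At s = jω = j8580:
zero (s+858): 858 + j8580 → |·| = √(858²+8580²) = √74352564 ≈ 8622.8, ∠ = arctan(8580/858) ≈ 84.29°
quadratic: (j8580)² + 3.3·j8580 + 25 = -73616375 + j28314 → |·| ≈ 7.3616e+07, ∠ ≈ 179.98°
∠H = 84.29° − 179.98° = -95.69°

-95.7°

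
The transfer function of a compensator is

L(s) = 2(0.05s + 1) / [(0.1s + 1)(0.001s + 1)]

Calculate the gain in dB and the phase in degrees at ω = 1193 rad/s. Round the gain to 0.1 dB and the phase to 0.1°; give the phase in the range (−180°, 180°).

-3.8 dB, -50.5°

At ω = 1193 rad/s:
zero (1 + j1193·0.05) = 1 + j59.65 → |·| ≈ 59.658, ∠ ≈ 89.04°
pole (1 + j1193·0.1) = 1 + j119.3 → |·| ≈ 119.3, ∠ ≈ 89.52°
pole (1 + j1193·0.001) = 1 + j1.193 → |·| ≈ 1.5567, ∠ ≈ 50.03°
|L| = 2 · 59.658 / (119.3 · 1.5567) ≈ 0.64247
Gain = 20 log₁₀(0.64247) ≈ -3.84 dB
∠L = (89.04°) − (89.52° + 50.03°) = -50.51°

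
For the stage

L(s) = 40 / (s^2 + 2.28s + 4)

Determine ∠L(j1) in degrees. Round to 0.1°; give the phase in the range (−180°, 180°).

-37.2°

At s = jω = j1:
quadratic: (j1)² + 2.28·j1 + 4 = 3 + j2.28 → |·| ≈ 3.7681, ∠ ≈ 37.23°
∠L = 0.00° − 37.23° = -37.23°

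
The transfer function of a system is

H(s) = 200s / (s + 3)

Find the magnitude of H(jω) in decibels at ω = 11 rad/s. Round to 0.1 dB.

At s = jω = j11:
zero at origin: s = j11 → |·| = 11, ∠ = 90.00°
pole (s+3): 3 + j11 → |·| = √(3²+11²) = √130 ≈ 11.402, ∠ = arctan(11/3) ≈ 74.74°
|H| = 200 · 11 / 11.402 ≈ 192.95
Gain = 20 log₁₀(192.95) ≈ 45.71 dB

45.7 dB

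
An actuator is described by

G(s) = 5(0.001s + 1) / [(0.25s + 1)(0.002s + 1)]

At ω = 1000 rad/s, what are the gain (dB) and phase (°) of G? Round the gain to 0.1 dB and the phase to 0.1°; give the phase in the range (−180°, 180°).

At ω = 1000 rad/s:
zero (1 + j1000·0.001) = 1 + j1 → |·| ≈ 1.4142, ∠ ≈ 45.00°
pole (1 + j1000·0.25) = 1 + j250 → |·| ≈ 250, ∠ ≈ 89.77°
pole (1 + j1000·0.002) = 1 + j2 → |·| ≈ 2.2361, ∠ ≈ 63.43°
|G| = 5 · 1.4142 / (250 · 2.2361) ≈ 0.012649
Gain = 20 log₁₀(0.012649) ≈ -37.96 dB
∠G = (45.00°) − (89.77° + 63.43°) = -108.20°

-38.0 dB, -108.2°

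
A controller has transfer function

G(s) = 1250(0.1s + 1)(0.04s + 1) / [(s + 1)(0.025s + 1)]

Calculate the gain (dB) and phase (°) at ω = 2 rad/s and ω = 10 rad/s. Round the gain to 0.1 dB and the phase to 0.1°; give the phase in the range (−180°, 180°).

At ω = 2 rad/s:
zero (1 + j2·0.1) = 1 + j0.2 → |·| ≈ 1.0198, ∠ ≈ 11.31°
zero (1 + j2·0.04) = 1 + j0.08 → |·| ≈ 1.0032, ∠ ≈ 4.57°
pole (1 + j2·1) = 1 + j2 → |·| ≈ 2.2361, ∠ ≈ 63.43°
pole (1 + j2·0.025) = 1 + j0.05 → |·| ≈ 1.0012, ∠ ≈ 2.86°
|G| = 1250 · 1.0198 · 1.0032 / (2.2361 · 1.0012) ≈ 571.22
Gain = 20 log₁₀(571.22) ≈ 55.14 dB
∠G = (11.31° + 4.57°) − (63.43° + 2.86°) = -50.41°

At ω = 10 rad/s:
zero (1 + j10·0.1) = 1 + j1 → |·| ≈ 1.4142, ∠ ≈ 45.00°
zero (1 + j10·0.04) = 1 + j0.4 → |·| ≈ 1.077, ∠ ≈ 21.80°
pole (1 + j10·1) = 1 + j10 → |·| ≈ 10.05, ∠ ≈ 84.29°
pole (1 + j10·0.025) = 1 + j0.25 → |·| ≈ 1.0308, ∠ ≈ 14.04°
|G| = 1250 · 1.4142 · 1.077 / (10.05 · 1.0308) ≈ 183.78
Gain = 20 log₁₀(183.78) ≈ 45.29 dB
∠G = (45.00° + 21.80°) − (84.29° + 14.04°) = -31.53°

ω = 2: 55.1 dB, -50.4°; ω = 10: 45.3 dB, -31.5°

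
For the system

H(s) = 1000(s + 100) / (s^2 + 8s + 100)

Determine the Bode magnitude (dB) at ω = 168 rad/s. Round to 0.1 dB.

16.8 dB

At s = jω = j168:
zero (s+100): 100 + j168 → |·| = √(100²+168²) = √38224 ≈ 195.51, ∠ = arctan(168/100) ≈ 59.24°
quadratic: (j168)² + 8·j168 + 100 = -28124 + j1344 → |·| ≈ 28156, ∠ ≈ 177.26°
|H| = 1000 · 195.51 / 28156 ≈ 6.9438
Gain = 20 log₁₀(6.9438) ≈ 16.83 dB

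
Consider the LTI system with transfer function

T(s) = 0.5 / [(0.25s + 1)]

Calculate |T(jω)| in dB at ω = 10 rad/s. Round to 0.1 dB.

-14.6 dB

At ω = 10 rad/s:
pole (1 + j10·0.25) = 1 + j2.5 → |·| ≈ 2.6926, ∠ ≈ 68.20°
|T| = 0.5 · 1 / (2.6926) ≈ 0.18569
Gain = 20 log₁₀(0.18569) ≈ -14.62 dB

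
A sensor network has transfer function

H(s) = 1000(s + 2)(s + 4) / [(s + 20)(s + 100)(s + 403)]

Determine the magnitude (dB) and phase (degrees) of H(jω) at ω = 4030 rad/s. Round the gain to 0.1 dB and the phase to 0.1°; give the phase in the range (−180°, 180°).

-12.2 dB, -82.7°

At s = jω = j4030:
zero (s+2): 2 + j4030 → |·| = √(2²+4030²) = √16240904 ≈ 4030, ∠ = arctan(4030/2) ≈ 89.97°
zero (s+4): 4 + j4030 → |·| = √(4²+4030²) = √16240916 ≈ 4030, ∠ = arctan(4030/4) ≈ 89.94°
pole (s+20): 20 + j4030 → |·| = √(20²+4030²) = √16241300 ≈ 4030, ∠ = arctan(4030/20) ≈ 89.72°
pole (s+100): 100 + j4030 → |·| = √(100²+4030²) = √16250900 ≈ 4031.2, ∠ = arctan(4030/100) ≈ 88.58°
pole (s+403): 403 + j4030 → |·| = √(403²+4030²) = √16403309 ≈ 4050.1, ∠ = arctan(4030/403) ≈ 84.29°
|H| = 1000 · 1.6241e+07 / 6.5797e+10 ≈ 0.24683
Gain = 20 log₁₀(0.24683) ≈ -12.15 dB
∠H = 179.91° − 262.59° = -82.68°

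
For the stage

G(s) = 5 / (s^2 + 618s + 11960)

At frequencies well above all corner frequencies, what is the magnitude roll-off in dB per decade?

Each pole contributes −20 dB/decade at high frequency; each zero contributes +20 dB/decade.
Net: 0 zero(s) − 2 pole(s) → -40 dB/decade.

-40 dB/decade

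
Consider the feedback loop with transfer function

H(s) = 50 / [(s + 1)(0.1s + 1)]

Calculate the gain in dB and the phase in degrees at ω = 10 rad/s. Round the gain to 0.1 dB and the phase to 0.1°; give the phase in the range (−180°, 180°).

At ω = 10 rad/s:
pole (1 + j10·1) = 1 + j10 → |·| ≈ 10.05, ∠ ≈ 84.29°
pole (1 + j10·0.1) = 1 + j1 → |·| ≈ 1.4142, ∠ ≈ 45.00°
|H| = 50 · 1 / (10.05 · 1.4142) ≈ 3.518
Gain = 20 log₁₀(3.518) ≈ 10.93 dB
∠H = (0°) − (84.29° + 45.00°) = -129.29°

10.9 dB, -129.3°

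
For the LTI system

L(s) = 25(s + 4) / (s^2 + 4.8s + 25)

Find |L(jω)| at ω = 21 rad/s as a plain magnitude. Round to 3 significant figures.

At s = jω = j21:
zero (s+4): 4 + j21 → |·| = √(4²+21²) = √457 ≈ 21.378, ∠ = arctan(21/4) ≈ 79.22°
quadratic: (j21)² + 4.8·j21 + 25 = -416 + j100.8 → |·| ≈ 428.04, ∠ ≈ 166.38°
|L| = 25 · 21.378 / 428.04 ≈ 1.2486

1.25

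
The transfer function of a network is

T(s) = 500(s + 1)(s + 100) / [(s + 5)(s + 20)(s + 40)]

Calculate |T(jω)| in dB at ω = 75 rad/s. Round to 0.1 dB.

19.5 dB

At s = jω = j75:
zero (s+1): 1 + j75 → |·| = √(1²+75²) = √5626 ≈ 75.007, ∠ = arctan(75/1) ≈ 89.24°
zero (s+100): 100 + j75 → |·| = √(100²+75²) = √15625 ≈ 125, ∠ = arctan(75/100) ≈ 36.87°
pole (s+5): 5 + j75 → |·| = √(5²+75²) = √5650 ≈ 75.166, ∠ = arctan(75/5) ≈ 86.19°
pole (s+20): 20 + j75 → |·| = √(20²+75²) = √6025 ≈ 77.621, ∠ = arctan(75/20) ≈ 75.07°
pole (s+40): 40 + j75 → |·| = √(40²+75²) = √7225 ≈ 85, ∠ = arctan(75/40) ≈ 61.93°
|T| = 500 · 9375.9 / 4.9593e+05 ≈ 9.4528
Gain = 20 log₁₀(9.4528) ≈ 19.51 dB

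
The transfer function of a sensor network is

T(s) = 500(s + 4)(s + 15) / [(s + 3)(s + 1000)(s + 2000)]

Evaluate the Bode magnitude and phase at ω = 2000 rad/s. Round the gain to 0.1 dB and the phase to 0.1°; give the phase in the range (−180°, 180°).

At s = jω = j2000:
zero (s+4): 4 + j2000 → |·| = √(4²+2000²) = √4000016 ≈ 2000, ∠ = arctan(2000/4) ≈ 89.89°
zero (s+15): 15 + j2000 → |·| = √(15²+2000²) = √4000225 ≈ 2000.1, ∠ = arctan(2000/15) ≈ 89.57°
pole (s+3): 3 + j2000 → |·| = √(3²+2000²) = √4000009 ≈ 2000, ∠ = arctan(2000/3) ≈ 89.91°
pole (s+1000): 1000 + j2000 → |·| = √(1000²+2000²) = √5000000 ≈ 2236.1, ∠ = arctan(2000/1000) ≈ 63.43°
pole (s+2000): 2000 + j2000 → |·| = √(2000²+2000²) = √8000000 ≈ 2828.4, ∠ = arctan(2000/2000) ≈ 45.00°
|T| = 500 · 4.0002e+06 / 1.2649e+10 ≈ 0.15812
Gain = 20 log₁₀(0.15812) ≈ -16.02 dB
∠T = 179.46° − 198.34° = -18.88°

-16.0 dB, -18.9°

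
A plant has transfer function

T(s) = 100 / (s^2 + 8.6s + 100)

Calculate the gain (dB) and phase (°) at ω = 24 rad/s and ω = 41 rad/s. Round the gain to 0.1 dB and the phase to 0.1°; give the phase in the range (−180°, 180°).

At s = jω = j24:
quadratic: (j24)² + 8.6·j24 + 100 = -476 + j206.4 → |·| ≈ 518.82, ∠ ≈ 156.56°
|T| = 100 / 518.82 ≈ 0.19275
Gain = 20 log₁₀(0.19275) ≈ -14.30 dB
∠T = 0.00° − 156.56° = -156.56°

At s = jω = j41:
quadratic: (j41)² + 8.6·j41 + 100 = -1581 + j352.6 → |·| ≈ 1619.8, ∠ ≈ 167.43°
|T| = 100 / 1619.8 ≈ 0.061736
Gain = 20 log₁₀(0.061736) ≈ -24.19 dB
∠T = 0.00° − 167.43° = -167.43°

ω = 24: -14.3 dB, -156.6°; ω = 41: -24.2 dB, -167.4°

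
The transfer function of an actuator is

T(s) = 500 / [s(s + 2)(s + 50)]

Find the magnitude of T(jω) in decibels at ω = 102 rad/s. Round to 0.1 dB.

-67.5 dB

At s = jω = j102:
pole (s+2): 2 + j102 → |·| = √(2²+102²) = √10408 ≈ 102.02, ∠ = arctan(102/2) ≈ 88.88°
pole (s+50): 50 + j102 → |·| = √(50²+102²) = √12904 ≈ 113.6, ∠ = arctan(102/50) ≈ 63.89°
pole at origin: |s| = 102, ∠ = 90.00° (in denominator)
|T| = 500 / 1.1821e+06 ≈ 0.00042298
Gain = 20 log₁₀(0.00042298) ≈ -67.47 dB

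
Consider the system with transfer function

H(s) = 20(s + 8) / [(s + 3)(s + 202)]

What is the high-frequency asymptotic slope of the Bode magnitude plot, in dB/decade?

Each pole contributes −20 dB/decade at high frequency; each zero contributes +20 dB/decade.
Net: 1 zero(s) − 2 pole(s) → -20 dB/decade.

-20 dB/decade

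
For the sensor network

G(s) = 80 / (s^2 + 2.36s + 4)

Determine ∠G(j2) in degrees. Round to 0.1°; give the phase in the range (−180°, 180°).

-90.0°

At s = jω = j2:
quadratic: (j2)² + 2.36·j2 + 4 = 0 + j4.72 → |·| ≈ 4.72, ∠ ≈ 90.00°
∠G = 0.00° − 90.00° = -90.00°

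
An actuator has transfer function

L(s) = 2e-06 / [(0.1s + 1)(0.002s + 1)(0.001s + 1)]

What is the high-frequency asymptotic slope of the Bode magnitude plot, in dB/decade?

-60 dB/decade

Each pole contributes −20 dB/decade at high frequency; each zero contributes +20 dB/decade.
Net: 0 zero(s) − 3 pole(s) → -60 dB/decade.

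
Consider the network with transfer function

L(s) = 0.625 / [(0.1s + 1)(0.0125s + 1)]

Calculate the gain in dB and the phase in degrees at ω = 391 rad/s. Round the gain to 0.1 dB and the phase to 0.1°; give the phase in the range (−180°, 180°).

-49.9 dB, -167.0°

At ω = 391 rad/s:
pole (1 + j391·0.1) = 1 + j39.1 → |·| ≈ 39.113, ∠ ≈ 88.53°
pole (1 + j391·0.0125) = 1 + j4.8875 → |·| ≈ 4.9888, ∠ ≈ 78.44°
|L| = 0.625 · 1 / (39.113 · 4.9888) ≈ 0.003203
Gain = 20 log₁₀(0.003203) ≈ -49.89 dB
∠L = (0°) − (88.53° + 78.44°) = -166.97°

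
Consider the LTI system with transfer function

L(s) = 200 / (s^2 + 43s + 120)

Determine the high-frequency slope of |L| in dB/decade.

Each pole contributes −20 dB/decade at high frequency; each zero contributes +20 dB/decade.
Net: 0 zero(s) − 2 pole(s) → -40 dB/decade.

-40 dB/decade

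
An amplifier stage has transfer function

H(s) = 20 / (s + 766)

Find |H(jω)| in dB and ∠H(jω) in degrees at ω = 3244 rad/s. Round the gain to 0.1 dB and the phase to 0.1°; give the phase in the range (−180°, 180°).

Substitute s = j3244:
Numerator: 20 = 20 + j0
Denominator: (j3244) + 766 = 766 + j3244
|N| = √(20² + 0²) ≈ 20, ∠N ≈ 0.00°
|D| = √(766² + 3244²) ≈ 3333.2, ∠D ≈ 76.71°
|H| = 20 / 3333.2 ≈ 0.0060002
Gain = 20 log₁₀(0.0060002) ≈ -44.44 dB
∠H = 0.00° − 76.71° = -76.71°

-44.4 dB, -76.7°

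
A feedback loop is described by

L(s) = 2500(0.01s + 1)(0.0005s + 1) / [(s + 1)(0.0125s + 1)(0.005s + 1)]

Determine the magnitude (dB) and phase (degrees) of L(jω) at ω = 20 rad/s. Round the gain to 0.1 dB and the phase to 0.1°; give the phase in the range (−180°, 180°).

At ω = 20 rad/s:
zero (1 + j20·0.01) = 1 + j0.2 → |·| ≈ 1.0198, ∠ ≈ 11.31°
zero (1 + j20·0.0005) = 1 + j0.01 → |·| ≈ 1, ∠ ≈ 0.57°
pole (1 + j20·1) = 1 + j20 → |·| ≈ 20.025, ∠ ≈ 87.14°
pole (1 + j20·0.0125) = 1 + j0.25 → |·| ≈ 1.0308, ∠ ≈ 14.04°
pole (1 + j20·0.005) = 1 + j0.1 → |·| ≈ 1.005, ∠ ≈ 5.71°
|L| = 2500 · 1.0198 · 1 / (20.025 · 1.0308 · 1.005) ≈ 122.9
Gain = 20 log₁₀(122.9) ≈ 41.79 dB
∠L = (11.31° + 0.57°) − (87.14° + 14.04° + 5.71°) = -95.01°

41.8 dB, -95.0°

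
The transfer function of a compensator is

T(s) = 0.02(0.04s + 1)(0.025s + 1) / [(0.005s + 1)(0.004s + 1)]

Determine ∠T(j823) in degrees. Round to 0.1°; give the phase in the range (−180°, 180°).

At ω = 823 rad/s:
zero (1 + j823·0.04) = 1 + j32.92 → |·| ≈ 32.935, ∠ ≈ 88.26°
zero (1 + j823·0.025) = 1 + j20.575 → |·| ≈ 20.599, ∠ ≈ 87.22°
pole (1 + j823·0.005) = 1 + j4.115 → |·| ≈ 4.2348, ∠ ≈ 76.34°
pole (1 + j823·0.004) = 1 + j3.292 → |·| ≈ 3.4405, ∠ ≈ 73.10°
∠T = (88.26° + 87.22°) − (76.34° + 73.10°) = 26.04°

26.0°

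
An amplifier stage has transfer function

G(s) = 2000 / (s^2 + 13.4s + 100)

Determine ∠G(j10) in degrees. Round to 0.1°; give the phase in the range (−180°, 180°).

At s = jω = j10:
quadratic: (j10)² + 13.4·j10 + 100 = 0 + j134 → |·| ≈ 134, ∠ ≈ 90.00°
∠G = 0.00° − 90.00° = -90.00°

-90.0°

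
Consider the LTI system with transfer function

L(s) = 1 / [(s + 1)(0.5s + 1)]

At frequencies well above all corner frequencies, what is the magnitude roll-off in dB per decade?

-40 dB/decade

Each pole contributes −20 dB/decade at high frequency; each zero contributes +20 dB/decade.
Net: 0 zero(s) − 2 pole(s) → -40 dB/decade.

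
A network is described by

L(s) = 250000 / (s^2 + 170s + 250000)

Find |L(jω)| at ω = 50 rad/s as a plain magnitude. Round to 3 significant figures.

At s = jω = j50:
quadratic: (j50)² + 170·j50 + 250000 = 247500 + j8500 → |·| ≈ 2.4765e+05, ∠ ≈ 1.97°
|L| = 250000 / 2.4765e+05 ≈ 1.0095

1.01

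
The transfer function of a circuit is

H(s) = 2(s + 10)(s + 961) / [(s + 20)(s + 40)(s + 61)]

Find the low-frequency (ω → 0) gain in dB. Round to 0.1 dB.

H(0) = 2·10·961 / (20·40·61) ≈ 0.39385
20 log₁₀(0.39385) ≈ -8.09 dB

-8.1 dB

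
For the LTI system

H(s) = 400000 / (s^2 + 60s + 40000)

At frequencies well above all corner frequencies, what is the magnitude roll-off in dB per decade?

Each pole contributes −20 dB/decade at high frequency; each zero contributes +20 dB/decade.
Net: 0 zero(s) − 2 pole(s) → -40 dB/decade.

-40 dB/decade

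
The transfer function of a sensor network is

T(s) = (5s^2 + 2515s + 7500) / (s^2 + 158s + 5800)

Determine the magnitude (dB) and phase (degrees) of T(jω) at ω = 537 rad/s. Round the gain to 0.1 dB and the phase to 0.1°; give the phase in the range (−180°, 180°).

16.5 dB, -26.6°

Substitute s = j537:
Numerator: 5(j537)^2 + 2515(j537) + 7500 = -1434345 + j1350555
Denominator: (j537)^2 + 158(j537) + 5800 = -282569 + j84846
|N| = √(1434345² + 1350555²) ≈ 1.9701e+06, ∠N ≈ 136.72°
|D| = √(282569² + 84846²) ≈ 2.9503e+05, ∠D ≈ 163.29°
|T| = 1.9701e+06 / 2.9503e+05 ≈ 6.6776
Gain = 20 log₁₀(6.6776) ≈ 16.49 dB
∠T = 136.72° − 163.29° = -26.57°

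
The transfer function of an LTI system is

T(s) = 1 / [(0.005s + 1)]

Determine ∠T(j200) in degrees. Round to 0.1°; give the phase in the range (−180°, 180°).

At ω = 200 rad/s:
pole (1 + j200·0.005) = 1 + j1 → |·| ≈ 1.4142, ∠ ≈ 45.00°
∠T = (0°) − (45.00°) = -45.00°

-45.0°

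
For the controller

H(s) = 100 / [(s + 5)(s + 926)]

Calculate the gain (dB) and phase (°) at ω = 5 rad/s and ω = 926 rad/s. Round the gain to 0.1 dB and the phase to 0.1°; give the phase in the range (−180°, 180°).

ω = 5: -36.3 dB, -45.3°; ω = 926: -81.7 dB, -134.7°

At s = jω = j5:
pole (s+5): 5 + j5 → |·| = √(5²+5²) = √50 ≈ 7.0711, ∠ = arctan(5/5) ≈ 45.00°
pole (s+926): 926 + j5 → |·| = √(926²+5²) = √857501 ≈ 926.01, ∠ = arctan(5/926) ≈ 0.31°
|H| = 100 / 6547.9 ≈ 0.015272
Gain = 20 log₁₀(0.015272) ≈ -36.32 dB
∠H = 0.00° − 45.31° = -45.31°

At s = jω = j926:
pole (s+5): 5 + j926 → |·| = √(5²+926²) = √857501 ≈ 926.01, ∠ = arctan(926/5) ≈ 89.69°
pole (s+926): 926 + j926 → |·| = √(926²+926²) = √1714952 ≈ 1309.6, ∠ = arctan(926/926) ≈ 45.00°
|H| = 100 / 1.2127e+06 ≈ 8.2461e-05
Gain = 20 log₁₀(8.2461e-05) ≈ -81.68 dB
∠H = 0.00° − 134.69° = -134.69°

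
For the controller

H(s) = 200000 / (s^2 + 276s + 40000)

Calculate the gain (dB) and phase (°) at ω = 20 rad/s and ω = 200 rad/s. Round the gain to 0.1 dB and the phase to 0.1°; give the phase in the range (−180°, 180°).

ω = 20: 14.0 dB, -7.9°; ω = 200: 11.2 dB, -90.0°

At s = jω = j20:
quadratic: (j20)² + 276·j20 + 40000 = 39600 + j5520 → |·| ≈ 39983, ∠ ≈ 7.94°
|H| = 200000 / 39983 ≈ 5.0021
Gain = 20 log₁₀(5.0021) ≈ 13.98 dB
∠H = 0.00° − 7.94° = -7.94°

At s = jω = j200:
quadratic: (j200)² + 276·j200 + 40000 = 0 + j55200 → |·| ≈ 55200, ∠ ≈ 90.00°
|H| = 200000 / 55200 ≈ 3.6232
Gain = 20 log₁₀(3.6232) ≈ 11.18 dB
∠H = 0.00° − 90.00° = -90.00°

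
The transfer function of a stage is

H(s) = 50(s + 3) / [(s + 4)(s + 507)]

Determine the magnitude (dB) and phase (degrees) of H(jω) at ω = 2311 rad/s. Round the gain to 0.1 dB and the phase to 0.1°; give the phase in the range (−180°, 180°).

At s = jω = j2311:
zero (s+3): 3 + j2311 → |·| = √(3²+2311²) = √5340730 ≈ 2311, ∠ = arctan(2311/3) ≈ 89.93°
pole (s+4): 4 + j2311 → |·| = √(4²+2311²) = √5340737 ≈ 2311, ∠ = arctan(2311/4) ≈ 89.90°
pole (s+507): 507 + j2311 → |·| = √(507²+2311²) = √5597770 ≈ 2366, ∠ = arctan(2311/507) ≈ 77.63°
|H| = 50 · 2311 / 5.4678e+06 ≈ 0.021133
Gain = 20 log₁₀(0.021133) ≈ -33.50 dB
∠H = 89.93° − 167.53° = -77.60°

-33.5 dB, -77.6°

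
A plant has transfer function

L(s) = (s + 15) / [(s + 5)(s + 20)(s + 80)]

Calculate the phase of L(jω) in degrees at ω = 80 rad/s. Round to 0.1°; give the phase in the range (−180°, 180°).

-128.0°

At s = jω = j80:
zero (s+15): 15 + j80 → |·| = √(15²+80²) = √6625 ≈ 81.394, ∠ = arctan(80/15) ≈ 79.38°
pole (s+5): 5 + j80 → |·| = √(5²+80²) = √6425 ≈ 80.156, ∠ = arctan(80/5) ≈ 86.42°
pole (s+20): 20 + j80 → |·| = √(20²+80²) = √6800 ≈ 82.462, ∠ = arctan(80/20) ≈ 75.96°
pole (s+80): 80 + j80 → |·| = √(80²+80²) = √12800 ≈ 113.14, ∠ = arctan(80/80) ≈ 45.00°
∠L = 79.38° − 207.38° = -128.00°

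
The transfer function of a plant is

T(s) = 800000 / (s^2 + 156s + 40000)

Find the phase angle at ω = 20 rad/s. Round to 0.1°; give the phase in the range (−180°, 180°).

At s = jω = j20:
quadratic: (j20)² + 156·j20 + 40000 = 39600 + j3120 → |·| ≈ 39723, ∠ ≈ 4.50°
∠T = 0.00° − 4.50° = -4.50°

-4.5°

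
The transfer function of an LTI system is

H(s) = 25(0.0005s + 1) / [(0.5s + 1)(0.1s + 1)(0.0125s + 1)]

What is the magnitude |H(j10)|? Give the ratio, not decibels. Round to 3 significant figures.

3.44

At ω = 10 rad/s:
zero (1 + j10·0.0005) = 1 + j0.005 → |·| ≈ 1, ∠ ≈ 0.29°
pole (1 + j10·0.5) = 1 + j5 → |·| ≈ 5.099, ∠ ≈ 78.69°
pole (1 + j10·0.1) = 1 + j1 → |·| ≈ 1.4142, ∠ ≈ 45.00°
pole (1 + j10·0.0125) = 1 + j0.125 → |·| ≈ 1.0078, ∠ ≈ 7.13°
|H| = 25 · 1 / (5.099 · 1.4142 · 1.0078) ≈ 3.4401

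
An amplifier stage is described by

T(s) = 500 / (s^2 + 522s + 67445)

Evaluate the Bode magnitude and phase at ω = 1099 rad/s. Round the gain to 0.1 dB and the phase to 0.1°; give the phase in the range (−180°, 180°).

Substitute s = j1099:
Numerator: 500 = 500 + j0
Denominator: (j1099)^2 + 522(j1099) + 67445 = -1140356 + j573678
|N| = √(500² + 0²) ≈ 500, ∠N ≈ 0.00°
|D| = √(1140356² + 573678²) ≈ 1.2765e+06, ∠D ≈ 153.29°
|T| = 500 / 1.2765e+06 ≈ 0.0003917
Gain = 20 log₁₀(0.0003917) ≈ -68.14 dB
∠T = 0.00° − 153.29° = -153.29°

-68.1 dB, -153.3°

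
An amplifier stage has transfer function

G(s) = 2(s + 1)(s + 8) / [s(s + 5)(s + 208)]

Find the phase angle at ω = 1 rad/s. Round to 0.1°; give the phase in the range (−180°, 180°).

-49.5°

At s = jω = j1:
zero (s+1): 1 + j1 → |·| = √(1²+1²) = √2 ≈ 1.4142, ∠ = arctan(1/1) ≈ 45.00°
zero (s+8): 8 + j1 → |·| = √(8²+1²) = √65 ≈ 8.0623, ∠ = arctan(1/8) ≈ 7.13°
pole (s+5): 5 + j1 → |·| = √(5²+1²) = √26 ≈ 5.099, ∠ = arctan(1/5) ≈ 11.31°
pole (s+208): 208 + j1 → |·| = √(208²+1²) = √43265 ≈ 208, ∠ = arctan(1/208) ≈ 0.28°
pole at origin: |s| = 1, ∠ = 90.00° (in denominator)
∠G = 52.13° − 101.59° = -49.46°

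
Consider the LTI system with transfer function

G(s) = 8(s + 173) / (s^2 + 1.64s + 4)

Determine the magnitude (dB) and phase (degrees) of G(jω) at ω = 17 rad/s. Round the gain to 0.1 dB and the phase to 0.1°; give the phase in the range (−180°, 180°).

13.7 dB, -168.8°

At s = jω = j17:
zero (s+173): 173 + j17 → |·| = √(173²+17²) = √30218 ≈ 173.83, ∠ = arctan(17/173) ≈ 5.61°
quadratic: (j17)² + 1.64·j17 + 4 = -285 + j27.88 → |·| ≈ 286.36, ∠ ≈ 174.41°
|G| = 8 · 173.83 / 286.36 ≈ 4.8563
Gain = 20 log₁₀(4.8563) ≈ 13.73 dB
∠G = 5.61° − 174.41° = -168.80°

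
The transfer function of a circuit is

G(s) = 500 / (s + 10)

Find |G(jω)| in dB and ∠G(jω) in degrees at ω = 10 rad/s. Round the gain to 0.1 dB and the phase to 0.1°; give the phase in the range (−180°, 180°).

31.0 dB, -45.0°

At s = jω = j10:
pole (s+10): 10 + j10 → |·| = √(10²+10²) = √200 ≈ 14.142, ∠ = arctan(10/10) ≈ 45.00°
|G| = 500 / 14.142 ≈ 35.356
Gain = 20 log₁₀(35.356) ≈ 30.97 dB
∠G = 0.00° − 45.00° = -45.00°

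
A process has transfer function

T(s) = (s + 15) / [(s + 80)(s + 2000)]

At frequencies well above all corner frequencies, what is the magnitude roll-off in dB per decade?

-20 dB/decade

Each pole contributes −20 dB/decade at high frequency; each zero contributes +20 dB/decade.
Net: 1 zero(s) − 2 pole(s) → -20 dB/decade.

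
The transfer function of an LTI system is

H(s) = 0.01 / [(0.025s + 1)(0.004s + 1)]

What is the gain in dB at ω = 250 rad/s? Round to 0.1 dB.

At ω = 250 rad/s:
pole (1 + j250·0.025) = 1 + j6.25 → |·| ≈ 6.3295, ∠ ≈ 80.91°
pole (1 + j250·0.004) = 1 + j1 → |·| ≈ 1.4142, ∠ ≈ 45.00°
|H| = 0.01 · 1 / (6.3295 · 1.4142) ≈ 0.0011172
Gain = 20 log₁₀(0.0011172) ≈ -59.04 dB

-59.0 dB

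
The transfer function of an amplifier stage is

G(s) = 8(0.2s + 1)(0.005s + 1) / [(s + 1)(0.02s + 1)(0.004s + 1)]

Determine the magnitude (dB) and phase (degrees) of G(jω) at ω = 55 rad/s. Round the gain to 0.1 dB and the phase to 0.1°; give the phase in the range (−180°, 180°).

0.8 dB, -48.9°

At ω = 55 rad/s:
zero (1 + j55·0.2) = 1 + j11 → |·| ≈ 11.045, ∠ ≈ 84.81°
zero (1 + j55·0.005) = 1 + j0.275 → |·| ≈ 1.0371, ∠ ≈ 15.38°
pole (1 + j55·1) = 1 + j55 → |·| ≈ 55.009, ∠ ≈ 88.96°
pole (1 + j55·0.02) = 1 + j1.1 → |·| ≈ 1.4866, ∠ ≈ 47.73°
pole (1 + j55·0.004) = 1 + j0.22 → |·| ≈ 1.0239, ∠ ≈ 12.41°
|G| = 8 · 11.045 · 1.0371 / (55.009 · 1.4866 · 1.0239) ≈ 1.0944
Gain = 20 log₁₀(1.0944) ≈ 0.78 dB
∠G = (84.81° + 15.38°) − (88.96° + 47.73° + 12.41°) = -48.91°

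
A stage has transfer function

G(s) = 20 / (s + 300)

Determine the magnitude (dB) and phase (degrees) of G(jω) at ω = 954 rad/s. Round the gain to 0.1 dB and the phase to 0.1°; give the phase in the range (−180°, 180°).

At s = jω = j954:
pole (s+300): 300 + j954 → |·| = √(300²+954²) = √1000116 ≈ 1000.1, ∠ = arctan(954/300) ≈ 72.54°
|G| = 20 / 1000.1 ≈ 0.019998
Gain = 20 log₁₀(0.019998) ≈ -33.98 dB
∠G = 0.00° − 72.54° = -72.54°

-34.0 dB, -72.5°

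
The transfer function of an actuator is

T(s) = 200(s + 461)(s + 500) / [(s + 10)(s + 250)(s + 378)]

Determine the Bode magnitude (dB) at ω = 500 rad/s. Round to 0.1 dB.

At s = jω = j500:
zero (s+461): 461 + j500 → |·| = √(461²+500²) = √462521 ≈ 680.09, ∠ = arctan(500/461) ≈ 47.32°
zero (s+500): 500 + j500 → |·| = √(500²+500²) = √500000 ≈ 707.11, ∠ = arctan(500/500) ≈ 45.00°
pole (s+10): 10 + j500 → |·| = √(10²+500²) = √250100 ≈ 500.1, ∠ = arctan(500/10) ≈ 88.85°
pole (s+250): 250 + j500 → |·| = √(250²+500²) = √312500 ≈ 559.02, ∠ = arctan(500/250) ≈ 63.43°
pole (s+378): 378 + j500 → |·| = √(378²+500²) = √392884 ≈ 626.8, ∠ = arctan(500/378) ≈ 52.91°
|T| = 200 · 4.809e+05 / 1.7523e+08 ≈ 0.54888
Gain = 20 log₁₀(0.54888) ≈ -5.21 dB

-5.2 dB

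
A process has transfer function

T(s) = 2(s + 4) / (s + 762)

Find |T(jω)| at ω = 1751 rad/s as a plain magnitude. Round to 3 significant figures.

1.83

At s = jω = j1751:
zero (s+4): 4 + j1751 → |·| = √(4²+1751²) = √3066017 ≈ 1751, ∠ = arctan(1751/4) ≈ 89.87°
pole (s+762): 762 + j1751 → |·| = √(762²+1751²) = √3646645 ≈ 1909.6, ∠ = arctan(1751/762) ≈ 66.48°
|T| = 2 · 1751 / 1909.6 ≈ 1.8339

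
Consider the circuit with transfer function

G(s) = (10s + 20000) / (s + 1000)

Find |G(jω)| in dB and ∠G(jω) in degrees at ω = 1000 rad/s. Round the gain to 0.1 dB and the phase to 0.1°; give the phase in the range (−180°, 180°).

24.0 dB, -18.4°

Substitute s = j1000:
Numerator: 10(j1000) + 20000 = 20000 + j10000
Denominator: (j1000) + 1000 = 1000 + j1000
|N| = √(20000² + 10000²) ≈ 22361, ∠N ≈ 26.57°
|D| = √(1000² + 1000²) ≈ 1414.2, ∠D ≈ 45.00°
|G| = 22361 / 1414.2 ≈ 15.812
Gain = 20 log₁₀(15.812) ≈ 23.98 dB
∠G = 26.57° − 45.00° = -18.43°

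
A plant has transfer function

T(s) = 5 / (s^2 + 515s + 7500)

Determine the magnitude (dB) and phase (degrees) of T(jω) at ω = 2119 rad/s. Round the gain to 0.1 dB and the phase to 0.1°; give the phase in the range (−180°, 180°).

Substitute s = j2119:
Numerator: 5 = 5 + j0
Denominator: (j2119)^2 + 515(j2119) + 7500 = -4482661 + j1091285
|N| = √(5² + 0²) ≈ 5, ∠N ≈ 0.00°
|D| = √(4482661² + 1091285²) ≈ 4.6136e+06, ∠D ≈ 166.32°
|T| = 5 / 4.6136e+06 ≈ 1.0838e-06
Gain = 20 log₁₀(1.0838e-06) ≈ -119.30 dB
∠T = 0.00° − 166.32° = -166.32°

-119.3 dB, -166.3°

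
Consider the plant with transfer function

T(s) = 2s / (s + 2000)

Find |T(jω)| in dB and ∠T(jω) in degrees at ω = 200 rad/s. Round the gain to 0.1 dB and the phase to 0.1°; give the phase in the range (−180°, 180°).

-14.0 dB, 84.3°

At s = jω = j200:
zero at origin: s = j200 → |·| = 200, ∠ = 90.00°
pole (s+2000): 2000 + j200 → |·| = √(2000²+200²) = √4040000 ≈ 2010, ∠ = arctan(200/2000) ≈ 5.71°
|T| = 2 · 200 / 2010 ≈ 0.199
Gain = 20 log₁₀(0.199) ≈ -14.02 dB
∠T = 90.00° − 5.71° = 84.29°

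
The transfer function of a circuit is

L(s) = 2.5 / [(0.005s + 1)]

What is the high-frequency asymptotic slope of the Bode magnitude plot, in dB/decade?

-20 dB/decade

Each pole contributes −20 dB/decade at high frequency; each zero contributes +20 dB/decade.
Net: 0 zero(s) − 1 pole(s) → -20 dB/decade.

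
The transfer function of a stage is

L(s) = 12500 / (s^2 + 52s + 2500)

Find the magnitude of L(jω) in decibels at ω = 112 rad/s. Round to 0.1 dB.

0.6 dB

At s = jω = j112:
quadratic: (j112)² + 52·j112 + 2500 = -10044 + j5824 → |·| ≈ 11610, ∠ ≈ 149.89°
|L| = 12500 / 11610 ≈ 1.0767
Gain = 20 log₁₀(1.0767) ≈ 0.64 dB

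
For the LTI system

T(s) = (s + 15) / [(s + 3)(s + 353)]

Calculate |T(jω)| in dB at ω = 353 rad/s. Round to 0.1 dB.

At s = jω = j353:
zero (s+15): 15 + j353 → |·| = √(15²+353²) = √124834 ≈ 353.32, ∠ = arctan(353/15) ≈ 87.57°
pole (s+3): 3 + j353 → |·| = √(3²+353²) = √124618 ≈ 353.01, ∠ = arctan(353/3) ≈ 89.51°
pole (s+353): 353 + j353 → |·| = √(353²+353²) = √249218 ≈ 499.22, ∠ = arctan(353/353) ≈ 45.00°
|T| = 1 · 353.32 / 1.7623e+05 ≈ 0.0020049
Gain = 20 log₁₀(0.0020049) ≈ -53.96 dB

-54.0 dB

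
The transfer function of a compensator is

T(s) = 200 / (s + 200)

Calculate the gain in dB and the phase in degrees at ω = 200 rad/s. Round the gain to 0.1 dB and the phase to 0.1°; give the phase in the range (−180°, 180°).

At s = jω = j200:
pole (s+200): 200 + j200 → |·| = √(200²+200²) = √80000 ≈ 282.84, ∠ = arctan(200/200) ≈ 45.00°
|T| = 200 / 282.84 ≈ 0.70711
Gain = 20 log₁₀(0.70711) ≈ -3.01 dB
∠T = 0.00° − 45.00° = -45.00°

-3.0 dB, -45.0°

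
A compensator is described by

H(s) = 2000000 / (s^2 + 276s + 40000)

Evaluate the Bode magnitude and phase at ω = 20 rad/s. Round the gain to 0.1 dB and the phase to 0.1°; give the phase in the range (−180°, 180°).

34.0 dB, -7.9°

At s = jω = j20:
quadratic: (j20)² + 276·j20 + 40000 = 39600 + j5520 → |·| ≈ 39983, ∠ ≈ 7.94°
|H| = 2000000 / 39983 ≈ 50.021
Gain = 20 log₁₀(50.021) ≈ 33.98 dB
∠H = 0.00° − 7.94° = -7.94°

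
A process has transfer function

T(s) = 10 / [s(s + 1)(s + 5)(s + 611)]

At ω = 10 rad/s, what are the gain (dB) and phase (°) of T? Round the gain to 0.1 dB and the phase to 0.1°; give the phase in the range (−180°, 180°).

-96.7 dB, 121.3°

At s = jω = j10:
pole (s+1): 1 + j10 → |·| = √(1²+10²) = √101 ≈ 10.05, ∠ = arctan(10/1) ≈ 84.29°
pole (s+5): 5 + j10 → |·| = √(5²+10²) = √125 ≈ 11.18, ∠ = arctan(10/5) ≈ 63.43°
pole (s+611): 611 + j10 → |·| = √(611²+10²) = √373421 ≈ 611.08, ∠ = arctan(10/611) ≈ 0.94°
pole at origin: |s| = 10, ∠ = 90.00° (in denominator)
|T| = 10 / 6.866e+05 ≈ 1.4565e-05
Gain = 20 log₁₀(1.4565e-05) ≈ -96.73 dB
∠T = 0.00° − 238.66° = -238.66° ≡ 121.34° (principal value)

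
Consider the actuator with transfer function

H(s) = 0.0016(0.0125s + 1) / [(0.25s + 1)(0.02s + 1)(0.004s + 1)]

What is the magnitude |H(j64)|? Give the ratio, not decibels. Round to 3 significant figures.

7.62e-05

At ω = 64 rad/s:
zero (1 + j64·0.0125) = 1 + j0.8 → |·| ≈ 1.2806, ∠ ≈ 38.66°
pole (1 + j64·0.25) = 1 + j16 → |·| ≈ 16.031, ∠ ≈ 86.42°
pole (1 + j64·0.02) = 1 + j1.28 → |·| ≈ 1.6243, ∠ ≈ 52.00°
pole (1 + j64·0.004) = 1 + j0.256 → |·| ≈ 1.0322, ∠ ≈ 14.36°
|H| = 0.0016 · 1.2806 / (16.031 · 1.6243 · 1.0322) ≈ 7.6233e-05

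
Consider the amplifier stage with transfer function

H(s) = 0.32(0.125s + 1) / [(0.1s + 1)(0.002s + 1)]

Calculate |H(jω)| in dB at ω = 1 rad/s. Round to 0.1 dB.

-9.9 dB

At ω = 1 rad/s:
zero (1 + j1·0.125) = 1 + j0.125 → |·| ≈ 1.0078, ∠ ≈ 7.13°
pole (1 + j1·0.1) = 1 + j0.1 → |·| ≈ 1.005, ∠ ≈ 5.71°
pole (1 + j1·0.002) = 1 + j0.002 → |·| ≈ 1, ∠ ≈ 0.11°
|H| = 0.32 · 1.0078 / (1.005 · 1) ≈ 0.32089
Gain = 20 log₁₀(0.32089) ≈ -9.87 dB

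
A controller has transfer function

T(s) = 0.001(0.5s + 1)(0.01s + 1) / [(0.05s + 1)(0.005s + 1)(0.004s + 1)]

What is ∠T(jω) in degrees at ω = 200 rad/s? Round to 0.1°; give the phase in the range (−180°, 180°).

At ω = 200 rad/s:
zero (1 + j200·0.5) = 1 + j100 → |·| ≈ 100, ∠ ≈ 89.43°
zero (1 + j200·0.01) = 1 + j2 → |·| ≈ 2.2361, ∠ ≈ 63.43°
pole (1 + j200·0.05) = 1 + j10 → |·| ≈ 10.05, ∠ ≈ 84.29°
pole (1 + j200·0.005) = 1 + j1 → |·| ≈ 1.4142, ∠ ≈ 45.00°
pole (1 + j200·0.004) = 1 + j0.8 → |·| ≈ 1.2806, ∠ ≈ 38.66°
∠T = (89.43° + 63.43°) − (84.29° + 45.00° + 38.66°) = -15.09°

-15.1°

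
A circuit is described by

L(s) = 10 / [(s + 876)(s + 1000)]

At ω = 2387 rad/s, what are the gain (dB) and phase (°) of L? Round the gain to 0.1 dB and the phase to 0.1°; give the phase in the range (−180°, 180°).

-116.4 dB, -137.1°

At s = jω = j2387:
pole (s+876): 876 + j2387 → |·| = √(876²+2387²) = √6465145 ≈ 2542.7, ∠ = arctan(2387/876) ≈ 69.85°
pole (s+1000): 1000 + j2387 → |·| = √(1000²+2387²) = √6697769 ≈ 2588, ∠ = arctan(2387/1000) ≈ 67.27°
|L| = 10 / 6.5805e+06 ≈ 1.5196e-06
Gain = 20 log₁₀(1.5196e-06) ≈ -116.37 dB
∠L = 0.00° − 137.12° = -137.12°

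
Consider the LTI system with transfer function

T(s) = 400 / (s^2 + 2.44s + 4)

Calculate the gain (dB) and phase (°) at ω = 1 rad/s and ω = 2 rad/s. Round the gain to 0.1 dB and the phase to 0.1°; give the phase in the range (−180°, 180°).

At s = jω = j1:
quadratic: (j1)² + 2.44·j1 + 4 = 3 + j2.44 → |·| ≈ 3.867, ∠ ≈ 39.12°
|T| = 400 / 3.867 ≈ 103.44
Gain = 20 log₁₀(103.44) ≈ 40.29 dB
∠T = 0.00° − 39.12° = -39.12°

At s = jω = j2:
quadratic: (j2)² + 2.44·j2 + 4 = 0 + j4.88 → |·| ≈ 4.88, ∠ ≈ 90.00°
|T| = 400 / 4.88 ≈ 81.967
Gain = 20 log₁₀(81.967) ≈ 38.27 dB
∠T = 0.00° − 90.00° = -90.00°

ω = 1: 40.3 dB, -39.1°; ω = 2: 38.3 dB, -90.0°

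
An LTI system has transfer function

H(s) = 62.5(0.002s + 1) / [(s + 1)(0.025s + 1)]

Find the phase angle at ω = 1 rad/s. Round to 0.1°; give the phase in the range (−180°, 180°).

At ω = 1 rad/s:
zero (1 + j1·0.002) = 1 + j0.002 → |·| ≈ 1, ∠ ≈ 0.11°
pole (1 + j1·1) = 1 + j1 → |·| ≈ 1.4142, ∠ ≈ 45.00°
pole (1 + j1·0.025) = 1 + j0.025 → |·| ≈ 1.0003, ∠ ≈ 1.43°
∠H = (0.11°) − (45.00° + 1.43°) = -46.32°

-46.3°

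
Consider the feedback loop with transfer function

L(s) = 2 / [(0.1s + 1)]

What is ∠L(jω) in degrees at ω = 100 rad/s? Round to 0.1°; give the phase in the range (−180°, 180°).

At ω = 100 rad/s:
pole (1 + j100·0.1) = 1 + j10 → |·| ≈ 10.05, ∠ ≈ 84.29°
∠L = (0°) − (84.29°) = -84.29°

-84.3°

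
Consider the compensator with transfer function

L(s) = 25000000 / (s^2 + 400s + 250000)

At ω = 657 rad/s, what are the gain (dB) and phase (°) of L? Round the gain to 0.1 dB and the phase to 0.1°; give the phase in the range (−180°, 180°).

At s = jω = j657:
quadratic: (j657)² + 400·j657 + 250000 = -181649 + j262800 → |·| ≈ 3.1947e+05, ∠ ≈ 124.65°
|L| = 25000000 / 3.1947e+05 ≈ 78.255
Gain = 20 log₁₀(78.255) ≈ 37.87 dB
∠L = 0.00° − 124.65° = -124.65°

37.9 dB, -124.7°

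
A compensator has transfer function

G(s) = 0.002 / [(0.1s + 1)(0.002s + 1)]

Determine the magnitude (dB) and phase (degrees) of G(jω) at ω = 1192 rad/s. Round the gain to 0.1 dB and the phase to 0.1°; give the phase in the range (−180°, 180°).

At ω = 1192 rad/s:
pole (1 + j1192·0.1) = 1 + j119.2 → |·| ≈ 119.2, ∠ ≈ 89.52°
pole (1 + j1192·0.002) = 1 + j2.384 → |·| ≈ 2.5852, ∠ ≈ 67.24°
|G| = 0.002 · 1 / (119.2 · 2.5852) ≈ 6.4902e-06
Gain = 20 log₁₀(6.4902e-06) ≈ -103.75 dB
∠G = (0°) − (89.52° + 67.24°) = -156.76°

-103.8 dB, -156.8°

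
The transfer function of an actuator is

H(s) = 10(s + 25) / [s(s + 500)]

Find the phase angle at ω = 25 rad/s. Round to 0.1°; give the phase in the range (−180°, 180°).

-47.9°

At s = jω = j25:
zero (s+25): 25 + j25 → |·| = √(25²+25²) = √1250 ≈ 35.355, ∠ = arctan(25/25) ≈ 45.00°
pole (s+500): 500 + j25 → |·| = √(500²+25²) = √250625 ≈ 500.62, ∠ = arctan(25/500) ≈ 2.86°
pole at origin: |s| = 25, ∠ = 90.00° (in denominator)
∠H = 45.00° − 92.86° = -47.86°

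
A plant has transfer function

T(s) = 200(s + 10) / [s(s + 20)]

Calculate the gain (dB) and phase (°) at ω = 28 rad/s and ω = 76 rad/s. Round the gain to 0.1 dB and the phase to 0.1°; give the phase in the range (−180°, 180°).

At s = jω = j28:
zero (s+10): 10 + j28 → |·| = √(10²+28²) = √884 ≈ 29.732, ∠ = arctan(28/10) ≈ 70.35°
pole (s+20): 20 + j28 → |·| = √(20²+28²) = √1184 ≈ 34.409, ∠ = arctan(28/20) ≈ 54.46°
pole at origin: |s| = 28, ∠ = 90.00° (in denominator)
|T| = 200 · 29.732 / 963.45 ≈ 6.172
Gain = 20 log₁₀(6.172) ≈ 15.81 dB
∠T = 70.35° − 144.46° = -74.11°

At s = jω = j76:
zero (s+10): 10 + j76 → |·| = √(10²+76²) = √5876 ≈ 76.655, ∠ = arctan(76/10) ≈ 82.50°
pole (s+20): 20 + j76 → |·| = √(20²+76²) = √6176 ≈ 78.588, ∠ = arctan(76/20) ≈ 75.26°
pole at origin: |s| = 76, ∠ = 90.00° (in denominator)
|T| = 200 · 76.655 / 5972.7 ≈ 2.5668
Gain = 20 log₁₀(2.5668) ≈ 8.19 dB
∠T = 82.50° − 165.26° = -82.76°

ω = 28: 15.8 dB, -74.1°; ω = 76: 8.2 dB, -82.8°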